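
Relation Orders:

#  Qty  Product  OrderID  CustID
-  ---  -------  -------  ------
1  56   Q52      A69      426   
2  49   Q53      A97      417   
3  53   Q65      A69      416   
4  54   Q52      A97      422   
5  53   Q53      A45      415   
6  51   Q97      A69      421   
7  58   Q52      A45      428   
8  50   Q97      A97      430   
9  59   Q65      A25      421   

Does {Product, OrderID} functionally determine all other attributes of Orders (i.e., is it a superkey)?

Yes

All 9 rows have distinct {Product, OrderID} values, so {Product, OrderID} → (all attributes) holds and {Product, OrderID} is a superkey.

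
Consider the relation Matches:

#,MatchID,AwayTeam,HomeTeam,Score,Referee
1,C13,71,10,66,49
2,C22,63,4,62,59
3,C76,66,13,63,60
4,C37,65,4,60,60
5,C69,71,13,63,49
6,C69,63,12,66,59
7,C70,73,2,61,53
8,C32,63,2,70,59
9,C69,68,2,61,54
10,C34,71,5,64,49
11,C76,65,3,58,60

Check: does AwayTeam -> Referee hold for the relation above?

Yes

AwayTeam=71: rows 1, 5, 10 → Referee = 49, 49, 49 ✓
AwayTeam=63: rows 2, 6, 8 → Referee = 59, 59, 59 ✓
AwayTeam=66: row 3 → Referee = 60 ✓
AwayTeam=65: rows 4, 11 → Referee = 60, 60 ✓
AwayTeam=73: row 7 → Referee = 53 ✓
AwayTeam=68: row 9 → Referee = 54 ✓
Every AwayTeam value is associated with a single Referee value, so AwayTeam -> Referee holds.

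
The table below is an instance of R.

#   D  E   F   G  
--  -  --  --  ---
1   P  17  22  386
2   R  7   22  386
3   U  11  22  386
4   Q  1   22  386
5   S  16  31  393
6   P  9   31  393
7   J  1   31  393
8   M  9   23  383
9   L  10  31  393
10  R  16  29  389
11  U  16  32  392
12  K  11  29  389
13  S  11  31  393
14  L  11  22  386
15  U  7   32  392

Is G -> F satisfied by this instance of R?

G=386: rows 1, 2, 3, 4, 14 → F = 22, 22, 22, 22, 22 ✓
G=393: rows 5, 6, 7, 9, 13 → F = 31, 31, 31, 31, 31 ✓
G=383: row 8 → F = 23 ✓
G=389: rows 10, 12 → F = 29, 29 ✓
G=392: rows 11, 15 → F = 32, 32 ✓
Every G value is associated with a single F value, so G -> F holds.

Yes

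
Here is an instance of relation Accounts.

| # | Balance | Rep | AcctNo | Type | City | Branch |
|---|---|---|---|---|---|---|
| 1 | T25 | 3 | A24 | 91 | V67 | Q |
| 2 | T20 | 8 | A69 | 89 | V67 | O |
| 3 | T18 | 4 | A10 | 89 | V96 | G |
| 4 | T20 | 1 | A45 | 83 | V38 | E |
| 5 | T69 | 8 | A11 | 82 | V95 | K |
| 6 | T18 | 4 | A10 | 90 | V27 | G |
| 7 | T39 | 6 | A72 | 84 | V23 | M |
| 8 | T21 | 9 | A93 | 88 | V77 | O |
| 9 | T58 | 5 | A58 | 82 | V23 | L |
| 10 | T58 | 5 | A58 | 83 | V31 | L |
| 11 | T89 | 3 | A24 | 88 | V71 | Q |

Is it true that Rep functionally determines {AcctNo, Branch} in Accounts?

No

Rep=3: rows 1, 11 → {AcctNo,Branch} = (A24, Q), (A24, Q) ✓
Rep=8: rows 2, 5 → {AcctNo,Branch} takes values {(A69, O), (A11, K)} — violation
Rep=4: rows 3, 6 → {AcctNo,Branch} = (A10, G), (A10, G) ✓
Rep=1: row 4 → {AcctNo,Branch} = (A45, E) ✓
Rep=6: row 7 → {AcctNo,Branch} = (A72, M) ✓
Rep=9: row 8 → {AcctNo,Branch} = (A93, O) ✓
Rep=5: rows 9, 10 → {AcctNo,Branch} = (A58, L), (A58, L) ✓
Two rows agree on Rep but differ on {AcctNo, Branch}, so Rep -> {AcctNo, Branch} does not hold.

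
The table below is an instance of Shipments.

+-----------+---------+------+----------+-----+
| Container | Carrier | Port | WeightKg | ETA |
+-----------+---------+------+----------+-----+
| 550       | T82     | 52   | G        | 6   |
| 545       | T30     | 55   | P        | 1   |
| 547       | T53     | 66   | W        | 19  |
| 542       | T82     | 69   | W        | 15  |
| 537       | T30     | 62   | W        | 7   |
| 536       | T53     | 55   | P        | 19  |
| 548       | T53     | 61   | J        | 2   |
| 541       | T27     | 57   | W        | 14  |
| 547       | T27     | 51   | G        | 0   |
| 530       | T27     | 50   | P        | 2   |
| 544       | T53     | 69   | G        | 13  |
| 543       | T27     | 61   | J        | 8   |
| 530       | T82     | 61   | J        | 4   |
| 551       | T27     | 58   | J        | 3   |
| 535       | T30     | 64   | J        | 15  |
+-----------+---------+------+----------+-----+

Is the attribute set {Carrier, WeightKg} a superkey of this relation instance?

Two distinct rows share (Carrier=T27, WeightKg=J), so {Carrier, WeightKg} does not determine every attribute — not a superkey.

No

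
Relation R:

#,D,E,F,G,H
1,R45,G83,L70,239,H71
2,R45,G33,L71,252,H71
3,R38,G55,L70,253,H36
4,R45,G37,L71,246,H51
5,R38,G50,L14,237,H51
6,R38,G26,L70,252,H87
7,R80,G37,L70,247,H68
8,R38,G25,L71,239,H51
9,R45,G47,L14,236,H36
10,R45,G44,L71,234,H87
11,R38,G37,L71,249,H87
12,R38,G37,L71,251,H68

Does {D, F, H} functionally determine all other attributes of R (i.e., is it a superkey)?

Yes

All 12 rows have distinct {D, F, H} values, so {D, F, H} → (all attributes) holds and {D, F, H} is a superkey.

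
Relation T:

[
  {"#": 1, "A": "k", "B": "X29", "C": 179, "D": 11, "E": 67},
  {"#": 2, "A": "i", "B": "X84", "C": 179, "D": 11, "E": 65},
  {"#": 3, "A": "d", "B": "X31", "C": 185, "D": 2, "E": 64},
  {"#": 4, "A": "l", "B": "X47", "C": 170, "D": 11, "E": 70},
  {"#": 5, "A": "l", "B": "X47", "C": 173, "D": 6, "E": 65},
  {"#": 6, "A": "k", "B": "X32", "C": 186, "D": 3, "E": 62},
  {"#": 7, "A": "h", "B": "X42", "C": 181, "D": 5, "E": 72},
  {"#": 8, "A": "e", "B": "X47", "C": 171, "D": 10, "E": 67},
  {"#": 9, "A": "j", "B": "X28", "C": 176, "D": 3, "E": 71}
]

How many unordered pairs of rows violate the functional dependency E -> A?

E=67: violating pairs (1,8) — 1 pair.
E=65: violating pairs (2,5) — 1 pair.

2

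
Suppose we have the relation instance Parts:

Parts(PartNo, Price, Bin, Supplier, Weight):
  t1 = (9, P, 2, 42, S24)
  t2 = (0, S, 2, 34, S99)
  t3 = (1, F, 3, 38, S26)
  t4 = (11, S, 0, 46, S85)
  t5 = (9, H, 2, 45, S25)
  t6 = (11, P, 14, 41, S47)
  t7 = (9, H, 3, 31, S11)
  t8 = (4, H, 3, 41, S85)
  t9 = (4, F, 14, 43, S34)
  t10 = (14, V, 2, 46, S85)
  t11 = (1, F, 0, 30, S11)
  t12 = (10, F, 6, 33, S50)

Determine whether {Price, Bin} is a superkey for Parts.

Rows 7 and 8 have the same {Price, Bin} value (Price=H, Bin=3) but are distinct tuples, so {Price, Bin} does not determine every attribute — not a superkey.

No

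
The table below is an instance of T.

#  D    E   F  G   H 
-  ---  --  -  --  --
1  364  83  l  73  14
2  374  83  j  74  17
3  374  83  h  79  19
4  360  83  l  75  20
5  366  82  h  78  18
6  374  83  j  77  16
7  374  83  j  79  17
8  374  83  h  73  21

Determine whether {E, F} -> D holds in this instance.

No

(E=83, F=l): rows 1, 4 → D takes values {364, 360} — violation
(E=83, F=j): rows 2, 6, 7 → D = 374, 374, 374 ✓
(E=83, F=h): rows 3, 8 → D = 374, 374 ✓
(E=82, F=h): row 5 → D = 366 ✓
Two rows agree on {E, F} but differ on D, so {E, F} -> D does not hold.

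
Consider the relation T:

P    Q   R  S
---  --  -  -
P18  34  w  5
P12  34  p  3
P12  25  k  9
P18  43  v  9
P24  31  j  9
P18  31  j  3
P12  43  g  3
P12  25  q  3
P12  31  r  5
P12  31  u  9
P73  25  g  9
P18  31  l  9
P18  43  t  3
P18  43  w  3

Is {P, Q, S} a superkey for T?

Two distinct rows share (P=P18, Q=43, S=3), so {P, Q, S} does not determine every attribute — not a superkey.

No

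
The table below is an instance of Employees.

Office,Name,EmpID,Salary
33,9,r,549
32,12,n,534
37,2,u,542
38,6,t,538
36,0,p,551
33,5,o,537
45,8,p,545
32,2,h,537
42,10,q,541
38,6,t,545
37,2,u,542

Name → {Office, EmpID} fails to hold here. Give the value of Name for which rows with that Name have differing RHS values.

Name=9: 1 row → {Office,EmpID} = (33, r) ✓
Name=12: 1 row → {Office,EmpID} = (32, n) ✓
Name=2: 3 rows → {Office,EmpID} takes values {(37, u), (32, h)} — violation
Name=6: 2 rows → {Office,EmpID} = (38, t), (38, t) ✓
Name=0: 1 row → {Office,EmpID} = (36, p) ✓
Name=5: 1 row → {Office,EmpID} = (33, o) ✓
Name=8: 1 row → {Office,EmpID} = (45, p) ✓
Name=10: 1 row → {Office,EmpID} = (42, q) ✓
The only Name value with inconsistent RHS is Name=2.

2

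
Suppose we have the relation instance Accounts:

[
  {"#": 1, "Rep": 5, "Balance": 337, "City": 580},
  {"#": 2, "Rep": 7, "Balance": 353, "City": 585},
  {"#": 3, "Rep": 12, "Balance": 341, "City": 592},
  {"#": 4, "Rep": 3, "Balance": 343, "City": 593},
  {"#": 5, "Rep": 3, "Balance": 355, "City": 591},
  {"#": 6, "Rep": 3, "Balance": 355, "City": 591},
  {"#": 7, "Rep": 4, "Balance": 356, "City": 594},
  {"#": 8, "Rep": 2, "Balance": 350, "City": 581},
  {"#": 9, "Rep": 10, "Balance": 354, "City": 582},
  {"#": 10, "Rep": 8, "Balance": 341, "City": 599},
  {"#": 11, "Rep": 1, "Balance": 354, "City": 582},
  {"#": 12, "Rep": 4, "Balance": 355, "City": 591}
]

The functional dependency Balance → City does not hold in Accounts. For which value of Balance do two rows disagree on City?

341

Balance=337: row 1 → City = 580 ✓
Balance=353: row 2 → City = 585 ✓
Balance=341: rows 3, 10 → City takes values {592, 599} — violation
Balance=343: row 4 → City = 593 ✓
Balance=355: rows 5, 6, 12 → City = 591, 591, 591 ✓
Balance=356: row 7 → City = 594 ✓
Balance=350: row 8 → City = 581 ✓
Balance=354: rows 9, 11 → City = 582, 582 ✓
The only Balance value with inconsistent City is Balance=341.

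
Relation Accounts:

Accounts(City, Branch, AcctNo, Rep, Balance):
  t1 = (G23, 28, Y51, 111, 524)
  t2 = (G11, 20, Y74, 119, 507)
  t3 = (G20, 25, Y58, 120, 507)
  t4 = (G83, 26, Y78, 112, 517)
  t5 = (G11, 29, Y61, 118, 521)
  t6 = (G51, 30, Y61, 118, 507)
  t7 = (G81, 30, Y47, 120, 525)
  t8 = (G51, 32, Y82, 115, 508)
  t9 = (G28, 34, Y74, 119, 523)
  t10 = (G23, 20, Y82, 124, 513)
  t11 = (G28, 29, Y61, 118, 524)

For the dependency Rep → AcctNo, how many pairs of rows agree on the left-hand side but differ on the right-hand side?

1

Rep=119: all 2 rows agree on AcctNo — 0 pairs.
Rep=120: violating pairs (3,7) — 1 pair.
Rep=118: all 3 rows agree on AcctNo — 0 pairs.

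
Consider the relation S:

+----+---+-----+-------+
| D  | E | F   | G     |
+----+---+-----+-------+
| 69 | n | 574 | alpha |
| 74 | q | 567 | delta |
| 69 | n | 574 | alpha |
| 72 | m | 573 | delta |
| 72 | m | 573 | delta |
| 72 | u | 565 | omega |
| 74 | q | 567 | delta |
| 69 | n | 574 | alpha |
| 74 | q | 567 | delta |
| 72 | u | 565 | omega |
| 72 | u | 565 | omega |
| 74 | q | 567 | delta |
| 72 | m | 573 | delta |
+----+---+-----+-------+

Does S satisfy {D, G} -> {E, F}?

(D=69, G=alpha): 3 rows → {E,F} = (n, 574), (n, 574), (n, 574) ✓
(D=74, G=delta): 4 rows → {E,F} = (q, 567), (q, 567), (q, 567), (q, 567) ✓
(D=72, G=delta): 3 rows → {E,F} = (m, 573), (m, 573), (m, 573) ✓
(D=72, G=omega): 3 rows → {E,F} = (u, 565), (u, 565), (u, 565) ✓
Every {D, G} value is associated with a single {E, F} value, so {D, G} -> {E, F} holds.

Yes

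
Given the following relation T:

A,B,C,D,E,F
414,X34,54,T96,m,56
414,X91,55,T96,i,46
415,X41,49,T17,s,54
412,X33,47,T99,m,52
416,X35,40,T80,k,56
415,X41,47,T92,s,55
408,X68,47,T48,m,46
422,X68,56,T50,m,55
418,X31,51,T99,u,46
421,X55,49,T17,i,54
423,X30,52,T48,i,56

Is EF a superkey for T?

All 11 rows have distinct EF values, so EF → (all attributes) holds and EF is a superkey.

Yes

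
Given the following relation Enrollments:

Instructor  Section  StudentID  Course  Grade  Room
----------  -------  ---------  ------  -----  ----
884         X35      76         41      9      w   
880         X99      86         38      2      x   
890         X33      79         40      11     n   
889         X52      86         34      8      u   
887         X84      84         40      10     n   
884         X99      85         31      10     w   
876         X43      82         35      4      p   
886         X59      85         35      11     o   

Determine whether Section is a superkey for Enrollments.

No

Two distinct rows share Section=X99, so Section does not determine every attribute — not a superkey.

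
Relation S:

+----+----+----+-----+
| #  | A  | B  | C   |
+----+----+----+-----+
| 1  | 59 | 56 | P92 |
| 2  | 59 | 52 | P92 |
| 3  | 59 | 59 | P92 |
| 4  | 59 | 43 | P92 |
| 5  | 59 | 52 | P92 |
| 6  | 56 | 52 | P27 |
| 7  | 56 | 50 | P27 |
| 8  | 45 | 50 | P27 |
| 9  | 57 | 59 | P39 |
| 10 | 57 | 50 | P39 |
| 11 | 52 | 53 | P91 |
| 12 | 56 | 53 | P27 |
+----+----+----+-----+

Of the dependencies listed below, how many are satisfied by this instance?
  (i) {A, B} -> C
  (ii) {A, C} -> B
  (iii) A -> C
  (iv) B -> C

(i) {A, B} -> C: every LHS value maps to a single RHS value — holds.
(ii) {A, C} -> B: (A=59, C=P92): rows 1, 2, 3, 4, 5 → B takes values {56, 52, 59, 43} — violation; (A=56, C=P27): rows 6, 7, 12 → B takes values {52, 50, 53} — violation; (A=57, C=P39): rows 9, 10 → B takes values {59, 50} — violation — fails.
(iii) A -> C: every LHS value maps to a single RHS value — holds.
(iv) B -> C: B=52: rows 2, 5, 6 → C takes values {P92, P27} — violation; B=59: rows 3, 9 → C takes values {P92, P39} — violation; B=50: rows 7, 8, 10 → C takes values {P27, P39} — violation; B=53: rows 11, 12 → C takes values {P91, P27} — violation — fails.
2 of the 4 dependencies hold.

2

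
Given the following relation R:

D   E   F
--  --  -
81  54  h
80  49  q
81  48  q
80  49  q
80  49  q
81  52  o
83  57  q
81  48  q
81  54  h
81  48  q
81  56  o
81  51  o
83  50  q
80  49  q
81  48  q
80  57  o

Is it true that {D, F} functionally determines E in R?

(D=81, F=h): 2 rows → E = 54, 54 ✓
(D=80, F=q): 4 rows → E = 49, 49, 49, 49 ✓
(D=81, F=q): 4 rows → E = 48, 48, 48, 48 ✓
(D=81, F=o): 3 rows → E takes values {52, 56, 51} — violation
(D=83, F=q): 2 rows → E takes values {57, 50} — violation
(D=80, F=o): 1 row → E = 57 ✓
Two rows agree on {D, F} but differ on E, so {D, F} → E does not hold.

No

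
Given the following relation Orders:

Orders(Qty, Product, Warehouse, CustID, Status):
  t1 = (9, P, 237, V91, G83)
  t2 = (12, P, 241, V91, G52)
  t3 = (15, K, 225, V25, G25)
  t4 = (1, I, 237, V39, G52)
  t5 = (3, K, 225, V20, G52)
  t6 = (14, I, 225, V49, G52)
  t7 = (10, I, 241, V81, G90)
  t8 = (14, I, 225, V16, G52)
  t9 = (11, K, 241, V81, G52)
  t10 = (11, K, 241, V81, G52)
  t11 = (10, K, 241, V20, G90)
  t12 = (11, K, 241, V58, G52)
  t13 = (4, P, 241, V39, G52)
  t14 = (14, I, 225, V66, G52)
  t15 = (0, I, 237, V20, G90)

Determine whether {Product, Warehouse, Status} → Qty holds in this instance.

(Product=P, Warehouse=237, Status=G83): row 1 → Qty = 9 ✓
(Product=P, Warehouse=241, Status=G52): rows 2, 13 → Qty takes values {12, 4} — violation
(Product=K, Warehouse=225, Status=G25): row 3 → Qty = 15 ✓
(Product=I, Warehouse=237, Status=G52): row 4 → Qty = 1 ✓
(Product=K, Warehouse=225, Status=G52): row 5 → Qty = 3 ✓
(Product=I, Warehouse=225, Status=G52): rows 6, 8, 14 → Qty = 14, 14, 14 ✓
(Product=I, Warehouse=241, Status=G90): row 7 → Qty = 10 ✓
(Product=K, Warehouse=241, Status=G52): rows 9, 10, 12 → Qty = 11, 11, 11 ✓
(Product=K, Warehouse=241, Status=G90): row 11 → Qty = 10 ✓
(Product=I, Warehouse=237, Status=G90): row 15 → Qty = 0 ✓
Two rows agree on {Product, Warehouse, Status} but differ on Qty, so {Product, Warehouse, Status} → Qty does not hold.

No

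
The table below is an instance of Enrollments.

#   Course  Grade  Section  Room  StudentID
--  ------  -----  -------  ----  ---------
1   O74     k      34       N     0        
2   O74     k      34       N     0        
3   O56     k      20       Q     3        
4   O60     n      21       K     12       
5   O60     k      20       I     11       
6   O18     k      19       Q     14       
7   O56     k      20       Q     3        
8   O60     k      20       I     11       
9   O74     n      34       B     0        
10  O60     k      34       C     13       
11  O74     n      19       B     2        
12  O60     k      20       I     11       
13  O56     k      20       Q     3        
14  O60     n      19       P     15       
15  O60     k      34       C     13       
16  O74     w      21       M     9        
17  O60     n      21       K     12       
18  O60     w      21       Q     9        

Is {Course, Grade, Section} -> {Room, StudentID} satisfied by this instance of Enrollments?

(Course=O74, Grade=k, Section=34): rows 1, 2 → {Room,StudentID} = (N, 0), (N, 0) ✓
(Course=O56, Grade=k, Section=20): rows 3, 7, 13 → {Room,StudentID} = (Q, 3), (Q, 3), (Q, 3) ✓
(Course=O60, Grade=n, Section=21): rows 4, 17 → {Room,StudentID} = (K, 12), (K, 12) ✓
(Course=O60, Grade=k, Section=20): rows 5, 8, 12 → {Room,StudentID} = (I, 11), (I, 11), (I, 11) ✓
(Course=O18, Grade=k, Section=19): row 6 → {Room,StudentID} = (Q, 14) ✓
(Course=O74, Grade=n, Section=34): row 9 → {Room,StudentID} = (B, 0) ✓
(Course=O60, Grade=k, Section=34): rows 10, 15 → {Room,StudentID} = (C, 13), (C, 13) ✓
(Course=O74, Grade=n, Section=19): row 11 → {Room,StudentID} = (B, 2) ✓
(Course=O60, Grade=n, Section=19): row 14 → {Room,StudentID} = (P, 15) ✓
(Course=O74, Grade=w, Section=21): row 16 → {Room,StudentID} = (M, 9) ✓
(Course=O60, Grade=w, Section=21): row 18 → {Room,StudentID} = (Q, 9) ✓
Every {Course, Grade, Section} value is associated with a single {Room, StudentID} value, so {Course, Grade, Section} -> {Room, StudentID} holds.

Yes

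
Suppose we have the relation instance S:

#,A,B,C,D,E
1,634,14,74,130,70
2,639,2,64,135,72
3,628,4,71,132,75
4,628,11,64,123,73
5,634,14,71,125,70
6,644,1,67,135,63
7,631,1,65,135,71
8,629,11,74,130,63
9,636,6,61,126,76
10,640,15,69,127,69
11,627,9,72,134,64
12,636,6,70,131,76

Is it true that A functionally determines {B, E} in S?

No

A=634: rows 1, 5 → {B,E} = (14, 70), (14, 70) ✓
A=639: row 2 → {B,E} = (2, 72) ✓
A=628: rows 3, 4 → {B,E} takes values {(4, 75), (11, 73)} — violation
A=644: row 6 → {B,E} = (1, 63) ✓
A=631: row 7 → {B,E} = (1, 71) ✓
A=629: row 8 → {B,E} = (11, 63) ✓
A=636: rows 9, 12 → {B,E} = (6, 76), (6, 76) ✓
A=640: row 10 → {B,E} = (15, 69) ✓
A=627: row 11 → {B,E} = (9, 64) ✓
Two rows agree on A but differ on {B, E}, so A -> {B, E} does not hold.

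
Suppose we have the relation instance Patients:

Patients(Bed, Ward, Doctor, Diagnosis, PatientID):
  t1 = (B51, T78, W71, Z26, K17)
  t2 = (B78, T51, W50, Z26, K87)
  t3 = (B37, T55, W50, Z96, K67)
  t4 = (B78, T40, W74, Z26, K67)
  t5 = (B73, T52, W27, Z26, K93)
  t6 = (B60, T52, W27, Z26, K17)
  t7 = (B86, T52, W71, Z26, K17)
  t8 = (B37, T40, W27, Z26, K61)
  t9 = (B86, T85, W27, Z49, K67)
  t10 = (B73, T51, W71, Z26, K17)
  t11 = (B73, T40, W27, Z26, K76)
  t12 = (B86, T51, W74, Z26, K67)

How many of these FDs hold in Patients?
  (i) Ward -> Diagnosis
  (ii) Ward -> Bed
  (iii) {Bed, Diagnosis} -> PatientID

1

(i) Ward -> Diagnosis: every LHS value maps to a single RHS value — holds.
(ii) Ward -> Bed: Ward=T51: rows 2, 10, 12 → Bed takes values {B78, B73, B86} — violation; Ward=T40: rows 4, 8, 11 → Bed takes values {B78, B37, B73} — violation; Ward=T52: rows 5, 6, 7 → Bed takes values {B73, B60, B86} — violation — fails.
(iii) {Bed, Diagnosis} -> PatientID: (Bed=B78, Diagnosis=Z26): rows 2, 4 → PatientID takes values {K87, K67} — violation; (Bed=B73, Diagnosis=Z26): rows 5, 10, 11 → PatientID takes values {K93, K17, K76} — violation; (Bed=B86, Diagnosis=Z26): rows 7, 12 → PatientID takes values {K17, K67} — violation — fails.
1 of the 3 dependencies holds.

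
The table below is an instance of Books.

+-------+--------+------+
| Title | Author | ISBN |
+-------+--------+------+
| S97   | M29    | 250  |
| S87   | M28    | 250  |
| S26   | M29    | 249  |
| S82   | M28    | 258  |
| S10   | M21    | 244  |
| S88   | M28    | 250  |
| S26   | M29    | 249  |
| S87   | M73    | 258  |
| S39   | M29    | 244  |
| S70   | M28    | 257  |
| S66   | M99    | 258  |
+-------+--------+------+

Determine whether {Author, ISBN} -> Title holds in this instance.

No

(Author=M29, ISBN=250): 1 row → Title = S97 ✓
(Author=M28, ISBN=250): 2 rows → Title takes values {S87, S88} — violation
(Author=M29, ISBN=249): 2 rows → Title = S26, S26 ✓
(Author=M28, ISBN=258): 1 row → Title = S82 ✓
(Author=M21, ISBN=244): 1 row → Title = S10 ✓
(Author=M73, ISBN=258): 1 row → Title = S87 ✓
(Author=M29, ISBN=244): 1 row → Title = S39 ✓
(Author=M28, ISBN=257): 1 row → Title = S70 ✓
(Author=M99, ISBN=258): 1 row → Title = S66 ✓
Two rows agree on {Author, ISBN} but differ on Title, so {Author, ISBN} -> Title does not hold.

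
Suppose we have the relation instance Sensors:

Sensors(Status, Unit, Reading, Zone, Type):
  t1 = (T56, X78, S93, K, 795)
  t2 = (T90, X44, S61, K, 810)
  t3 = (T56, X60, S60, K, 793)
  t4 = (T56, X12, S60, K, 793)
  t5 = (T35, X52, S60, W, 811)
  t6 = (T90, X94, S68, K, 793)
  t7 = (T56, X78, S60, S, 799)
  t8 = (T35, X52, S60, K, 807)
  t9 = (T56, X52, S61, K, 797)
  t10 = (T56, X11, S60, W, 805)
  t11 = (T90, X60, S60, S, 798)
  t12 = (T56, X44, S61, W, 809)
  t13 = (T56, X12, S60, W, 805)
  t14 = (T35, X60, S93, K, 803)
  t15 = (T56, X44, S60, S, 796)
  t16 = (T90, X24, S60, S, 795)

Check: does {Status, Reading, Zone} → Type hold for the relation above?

No

(Status=T56, Reading=S93, Zone=K): row 1 → Type = 795 ✓
(Status=T90, Reading=S61, Zone=K): row 2 → Type = 810 ✓
(Status=T56, Reading=S60, Zone=K): rows 3, 4 → Type = 793, 793 ✓
(Status=T35, Reading=S60, Zone=W): row 5 → Type = 811 ✓
(Status=T90, Reading=S68, Zone=K): row 6 → Type = 793 ✓
(Status=T56, Reading=S60, Zone=S): rows 7, 15 → Type takes values {799, 796} — violation
(Status=T35, Reading=S60, Zone=K): row 8 → Type = 807 ✓
(Status=T56, Reading=S61, Zone=K): row 9 → Type = 797 ✓
(Status=T56, Reading=S60, Zone=W): rows 10, 13 → Type = 805, 805 ✓
(Status=T90, Reading=S60, Zone=S): rows 11, 16 → Type takes values {798, 795} — violation
(Status=T56, Reading=S61, Zone=W): row 12 → Type = 809 ✓
(Status=T35, Reading=S93, Zone=K): row 14 → Type = 803 ✓
Two rows agree on {Status, Reading, Zone} but differ on Type, so {Status, Reading, Zone} → Type does not hold.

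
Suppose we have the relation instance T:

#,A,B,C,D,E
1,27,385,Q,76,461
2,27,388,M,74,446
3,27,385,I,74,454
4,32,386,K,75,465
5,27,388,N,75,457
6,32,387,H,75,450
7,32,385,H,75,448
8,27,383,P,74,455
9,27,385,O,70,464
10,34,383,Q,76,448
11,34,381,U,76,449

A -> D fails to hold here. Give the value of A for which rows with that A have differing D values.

A=27: rows 1, 2, 3, 5, 8, 9 → D takes values {76, 74, 75, 70} — violation
A=32: rows 4, 6, 7 → D = 75, 75, 75 ✓
A=34: rows 10, 11 → D = 76, 76 ✓
The only A value with inconsistent D is A=27.

27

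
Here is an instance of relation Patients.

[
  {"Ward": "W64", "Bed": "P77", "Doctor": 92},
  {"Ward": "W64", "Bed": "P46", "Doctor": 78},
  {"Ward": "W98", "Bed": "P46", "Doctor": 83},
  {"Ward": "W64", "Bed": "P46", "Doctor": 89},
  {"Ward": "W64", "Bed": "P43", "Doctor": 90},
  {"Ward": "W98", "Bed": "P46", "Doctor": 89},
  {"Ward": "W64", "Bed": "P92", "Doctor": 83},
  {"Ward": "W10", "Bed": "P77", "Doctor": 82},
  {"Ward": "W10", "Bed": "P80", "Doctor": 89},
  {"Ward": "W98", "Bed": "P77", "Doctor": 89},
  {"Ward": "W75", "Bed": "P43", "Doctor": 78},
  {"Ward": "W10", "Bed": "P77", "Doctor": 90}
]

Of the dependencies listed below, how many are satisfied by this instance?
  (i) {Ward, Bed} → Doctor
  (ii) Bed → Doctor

(i) {Ward, Bed} → Doctor: (Ward=W64, Bed=P46): 2 rows → Doctor takes values {78, 89} — violation; (Ward=W98, Bed=P46): 2 rows → Doctor takes values {83, 89} — violation; (Ward=W10, Bed=P77): 2 rows → Doctor takes values {82, 90} — violation — fails.
(ii) Bed → Doctor: Bed=P77: 4 rows → Doctor takes values {92, 82, 89, 90} — violation; Bed=P46: 4 rows → Doctor takes values {78, 83, 89} — violation; Bed=P43: 2 rows → Doctor takes values {90, 78} — violation — fails.
None of the 2 dependencies hold.

0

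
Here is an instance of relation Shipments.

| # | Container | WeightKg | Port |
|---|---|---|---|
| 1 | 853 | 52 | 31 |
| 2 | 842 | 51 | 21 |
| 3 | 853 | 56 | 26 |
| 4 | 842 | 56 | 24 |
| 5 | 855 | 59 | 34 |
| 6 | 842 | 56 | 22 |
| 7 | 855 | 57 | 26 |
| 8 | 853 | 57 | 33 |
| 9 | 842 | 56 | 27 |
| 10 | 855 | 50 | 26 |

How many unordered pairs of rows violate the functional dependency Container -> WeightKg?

Container=853: violating pairs (1,3), (1,8), (3,8) — 3 pairs.
Container=842: violating pairs (2,4), (2,6), (2,9) — 3 pairs.
Container=855: violating pairs (5,7), (5,10), (7,10) — 3 pairs.

9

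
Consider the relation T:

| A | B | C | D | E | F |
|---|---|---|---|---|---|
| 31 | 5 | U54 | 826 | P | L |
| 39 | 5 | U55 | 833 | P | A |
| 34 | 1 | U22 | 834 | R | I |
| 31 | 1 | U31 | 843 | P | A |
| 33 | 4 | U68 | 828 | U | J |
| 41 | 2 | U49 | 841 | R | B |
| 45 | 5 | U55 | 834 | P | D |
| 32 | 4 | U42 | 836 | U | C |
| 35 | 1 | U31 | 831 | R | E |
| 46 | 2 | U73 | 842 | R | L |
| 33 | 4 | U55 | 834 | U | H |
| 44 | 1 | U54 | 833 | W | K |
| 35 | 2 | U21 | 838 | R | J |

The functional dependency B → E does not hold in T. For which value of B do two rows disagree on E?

1

B=5: 3 rows → E = P, P, P ✓
B=1: 4 rows → E takes values {R, P, W} — violation
B=4: 3 rows → E = U, U, U ✓
B=2: 3 rows → E = R, R, R ✓
The only B value with inconsistent E is B=1.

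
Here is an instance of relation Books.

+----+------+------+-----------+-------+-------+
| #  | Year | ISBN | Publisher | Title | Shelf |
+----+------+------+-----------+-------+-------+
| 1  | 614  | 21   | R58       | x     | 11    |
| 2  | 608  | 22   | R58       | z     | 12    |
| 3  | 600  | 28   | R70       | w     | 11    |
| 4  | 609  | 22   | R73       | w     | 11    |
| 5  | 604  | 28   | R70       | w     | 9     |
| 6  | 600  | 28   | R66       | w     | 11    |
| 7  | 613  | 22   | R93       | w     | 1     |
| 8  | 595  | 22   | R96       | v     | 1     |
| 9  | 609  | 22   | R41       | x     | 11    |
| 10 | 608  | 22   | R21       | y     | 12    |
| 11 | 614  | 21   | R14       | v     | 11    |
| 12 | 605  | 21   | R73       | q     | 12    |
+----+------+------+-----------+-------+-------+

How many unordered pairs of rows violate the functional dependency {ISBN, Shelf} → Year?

1

(ISBN=21, Shelf=11): all 2 rows agree on Year — 0 pairs.
(ISBN=22, Shelf=12): all 2 rows agree on Year — 0 pairs.
(ISBN=28, Shelf=11): all 2 rows agree on Year — 0 pairs.
(ISBN=22, Shelf=11): all 2 rows agree on Year — 0 pairs.
(ISBN=22, Shelf=1): violating pairs (7,8) — 1 pair.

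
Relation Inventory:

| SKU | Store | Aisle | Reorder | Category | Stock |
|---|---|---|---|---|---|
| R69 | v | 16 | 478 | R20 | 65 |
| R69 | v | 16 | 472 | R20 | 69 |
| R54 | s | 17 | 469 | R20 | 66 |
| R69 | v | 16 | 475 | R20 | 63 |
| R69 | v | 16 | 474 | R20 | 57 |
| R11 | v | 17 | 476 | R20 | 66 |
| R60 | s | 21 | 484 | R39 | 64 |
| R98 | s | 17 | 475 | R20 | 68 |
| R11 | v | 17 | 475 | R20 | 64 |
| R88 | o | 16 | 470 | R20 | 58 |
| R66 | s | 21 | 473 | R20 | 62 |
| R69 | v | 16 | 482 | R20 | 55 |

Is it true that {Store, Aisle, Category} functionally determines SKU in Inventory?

(Store=v, Aisle=16, Category=R20): 5 rows → SKU = R69, R69, R69, R69, R69 ✓
(Store=s, Aisle=17, Category=R20): 2 rows → SKU takes values {R54, R98} — violation
(Store=v, Aisle=17, Category=R20): 2 rows → SKU = R11, R11 ✓
(Store=s, Aisle=21, Category=R39): 1 row → SKU = R60 ✓
(Store=o, Aisle=16, Category=R20): 1 row → SKU = R88 ✓
(Store=s, Aisle=21, Category=R20): 1 row → SKU = R66 ✓
Two rows agree on {Store, Aisle, Category} but differ on SKU, so {Store, Aisle, Category} -> SKU does not hold.

No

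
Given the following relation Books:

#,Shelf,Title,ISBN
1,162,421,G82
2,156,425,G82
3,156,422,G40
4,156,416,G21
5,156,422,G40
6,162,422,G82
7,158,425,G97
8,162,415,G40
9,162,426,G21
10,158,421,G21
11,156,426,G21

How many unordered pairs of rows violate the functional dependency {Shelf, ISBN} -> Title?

(Shelf=162, ISBN=G82): violating pairs (1,6) — 1 pair.
(Shelf=156, ISBN=G40): all 2 rows agree on Title — 0 pairs.
(Shelf=156, ISBN=G21): violating pairs (4,11) — 1 pair.

2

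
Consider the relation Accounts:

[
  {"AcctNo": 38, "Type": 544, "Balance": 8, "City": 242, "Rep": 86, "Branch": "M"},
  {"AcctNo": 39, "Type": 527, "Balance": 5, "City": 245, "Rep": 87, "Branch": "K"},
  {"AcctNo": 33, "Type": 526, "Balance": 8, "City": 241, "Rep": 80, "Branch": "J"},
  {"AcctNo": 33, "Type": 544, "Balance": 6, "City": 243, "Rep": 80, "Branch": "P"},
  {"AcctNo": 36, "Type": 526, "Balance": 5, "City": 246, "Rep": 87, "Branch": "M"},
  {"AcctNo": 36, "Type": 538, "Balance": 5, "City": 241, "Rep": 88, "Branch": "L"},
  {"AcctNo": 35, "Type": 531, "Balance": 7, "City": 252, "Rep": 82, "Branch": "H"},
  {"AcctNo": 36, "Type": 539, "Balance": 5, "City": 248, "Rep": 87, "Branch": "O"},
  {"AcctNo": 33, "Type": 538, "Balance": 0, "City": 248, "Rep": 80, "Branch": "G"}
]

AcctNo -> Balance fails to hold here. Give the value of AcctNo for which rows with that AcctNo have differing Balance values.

AcctNo=38: 1 row → Balance = 8 ✓
AcctNo=39: 1 row → Balance = 5 ✓
AcctNo=33: 3 rows → Balance takes values {8, 6, 0} — violation
AcctNo=36: 3 rows → Balance = 5, 5, 5 ✓
AcctNo=35: 1 row → Balance = 7 ✓
The only AcctNo value with inconsistent Balance is AcctNo=33.

33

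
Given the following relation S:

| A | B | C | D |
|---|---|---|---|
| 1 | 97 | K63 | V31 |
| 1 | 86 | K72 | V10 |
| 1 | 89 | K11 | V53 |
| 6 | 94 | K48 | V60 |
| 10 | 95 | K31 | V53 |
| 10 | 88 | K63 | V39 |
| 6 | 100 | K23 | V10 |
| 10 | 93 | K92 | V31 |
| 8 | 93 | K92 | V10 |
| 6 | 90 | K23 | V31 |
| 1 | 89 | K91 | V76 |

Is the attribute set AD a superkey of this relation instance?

All 11 rows have distinct AD values, so AD → (all attributes) holds and AD is a superkey.

Yes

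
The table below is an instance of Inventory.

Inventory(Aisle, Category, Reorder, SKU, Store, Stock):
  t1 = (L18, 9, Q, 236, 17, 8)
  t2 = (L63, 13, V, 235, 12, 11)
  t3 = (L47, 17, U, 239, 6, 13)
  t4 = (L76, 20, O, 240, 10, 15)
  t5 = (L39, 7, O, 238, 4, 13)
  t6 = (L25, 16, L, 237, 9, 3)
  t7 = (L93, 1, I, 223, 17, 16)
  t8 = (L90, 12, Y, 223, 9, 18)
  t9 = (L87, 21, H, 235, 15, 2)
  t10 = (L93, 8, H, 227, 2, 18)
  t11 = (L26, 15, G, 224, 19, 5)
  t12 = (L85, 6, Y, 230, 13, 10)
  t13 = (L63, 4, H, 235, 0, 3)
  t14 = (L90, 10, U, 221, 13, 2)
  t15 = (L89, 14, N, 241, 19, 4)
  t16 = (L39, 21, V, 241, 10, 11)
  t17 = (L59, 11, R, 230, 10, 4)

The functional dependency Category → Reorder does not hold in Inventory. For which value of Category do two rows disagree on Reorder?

Category=9: row 1 → Reorder = Q ✓
Category=13: row 2 → Reorder = V ✓
Category=17: row 3 → Reorder = U ✓
Category=20: row 4 → Reorder = O ✓
Category=7: row 5 → Reorder = O ✓
Category=16: row 6 → Reorder = L ✓
Category=1: row 7 → Reorder = I ✓
Category=12: row 8 → Reorder = Y ✓
Category=21: rows 9, 16 → Reorder takes values {H, V} — violation
Category=8: row 10 → Reorder = H ✓
Category=15: row 11 → Reorder = G ✓
Category=6: row 12 → Reorder = Y ✓
Category=4: row 13 → Reorder = H ✓
Category=10: row 14 → Reorder = U ✓
Category=14: row 15 → Reorder = N ✓
Category=11: row 17 → Reorder = R ✓
The only Category value with inconsistent Reorder is Category=21.

21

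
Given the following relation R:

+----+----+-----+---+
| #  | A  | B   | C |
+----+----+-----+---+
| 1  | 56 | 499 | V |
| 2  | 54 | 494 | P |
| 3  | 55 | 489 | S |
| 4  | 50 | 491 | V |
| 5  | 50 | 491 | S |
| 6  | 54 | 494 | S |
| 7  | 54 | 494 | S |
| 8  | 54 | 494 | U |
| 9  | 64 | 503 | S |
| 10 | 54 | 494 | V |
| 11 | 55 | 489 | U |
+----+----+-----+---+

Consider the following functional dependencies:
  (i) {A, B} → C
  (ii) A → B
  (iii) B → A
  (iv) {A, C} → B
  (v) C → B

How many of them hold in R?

(i) {A, B} → C: (A=54, B=494): rows 2, 6, 7, 8, 10 → C takes values {P, S, U, V} — violation; (A=55, B=489): rows 3, 11 → C takes values {S, U} — violation; (A=50, B=491): rows 4, 5 → C takes values {V, S} — violation — fails.
(ii) A → B: every LHS value maps to a single RHS value — holds.
(iii) B → A: every LHS value maps to a single RHS value — holds.
(iv) {A, C} → B: every LHS value maps to a single RHS value — holds.
(v) C → B: C=V: rows 1, 4, 10 → B takes values {499, 491, 494} — violation; C=S: rows 3, 5, 6, 7, 9 → B takes values {489, 491, 494, 503} — violation; C=U: rows 8, 11 → B takes values {494, 489} — violation — fails.
3 of the 5 dependencies hold.

3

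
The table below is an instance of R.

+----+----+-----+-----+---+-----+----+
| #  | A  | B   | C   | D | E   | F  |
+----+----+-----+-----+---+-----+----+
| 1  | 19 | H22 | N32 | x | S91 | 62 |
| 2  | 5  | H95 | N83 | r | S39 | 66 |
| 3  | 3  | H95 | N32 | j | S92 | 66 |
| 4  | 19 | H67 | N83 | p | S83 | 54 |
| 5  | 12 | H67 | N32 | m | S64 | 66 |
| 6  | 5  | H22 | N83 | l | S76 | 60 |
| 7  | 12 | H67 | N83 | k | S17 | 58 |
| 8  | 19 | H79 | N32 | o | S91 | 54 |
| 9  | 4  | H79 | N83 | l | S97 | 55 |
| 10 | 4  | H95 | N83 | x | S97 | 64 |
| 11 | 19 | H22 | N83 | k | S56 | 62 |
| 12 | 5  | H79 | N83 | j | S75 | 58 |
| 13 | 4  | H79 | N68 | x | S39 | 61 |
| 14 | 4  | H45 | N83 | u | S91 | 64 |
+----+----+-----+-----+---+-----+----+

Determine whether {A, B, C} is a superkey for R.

Yes

All 14 rows have distinct {A, B, C} values, so {A, B, C} → (all attributes) holds and {A, B, C} is a superkey.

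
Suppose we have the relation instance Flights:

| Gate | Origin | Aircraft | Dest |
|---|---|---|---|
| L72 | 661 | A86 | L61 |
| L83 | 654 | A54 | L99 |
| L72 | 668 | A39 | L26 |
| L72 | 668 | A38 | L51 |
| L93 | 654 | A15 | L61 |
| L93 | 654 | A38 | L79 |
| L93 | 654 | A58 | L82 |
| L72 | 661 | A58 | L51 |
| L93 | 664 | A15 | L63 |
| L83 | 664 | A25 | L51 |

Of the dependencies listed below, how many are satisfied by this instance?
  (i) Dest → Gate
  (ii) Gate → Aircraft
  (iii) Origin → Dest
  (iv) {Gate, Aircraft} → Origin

0

(i) Dest → Gate: Dest=L61: 2 rows → Gate takes values {L72, L93} — violation; Dest=L51: 3 rows → Gate takes values {L72, L83} — violation — fails.
(ii) Gate → Aircraft: Gate=L72: 4 rows → Aircraft takes values {A86, A39, A38, A58} — violation; Gate=L83: 2 rows → Aircraft takes values {A54, A25} — violation; Gate=L93: 4 rows → Aircraft takes values {A15, A38, A58} — violation — fails.
(iii) Origin → Dest: Origin=661: 2 rows → Dest takes values {L61, L51} — violation; Origin=654: 4 rows → Dest takes values {L99, L61, L79, L82} — violation; Origin=668: 2 rows → Dest takes values {L26, L51} — violation; Origin=664: 2 rows → Dest takes values {L63, L51} — violation — fails.
(iv) {Gate, Aircraft} → Origin: (Gate=L93, Aircraft=A15): 2 rows → Origin takes values {654, 664} — violation — fails.
None of the 4 dependencies hold.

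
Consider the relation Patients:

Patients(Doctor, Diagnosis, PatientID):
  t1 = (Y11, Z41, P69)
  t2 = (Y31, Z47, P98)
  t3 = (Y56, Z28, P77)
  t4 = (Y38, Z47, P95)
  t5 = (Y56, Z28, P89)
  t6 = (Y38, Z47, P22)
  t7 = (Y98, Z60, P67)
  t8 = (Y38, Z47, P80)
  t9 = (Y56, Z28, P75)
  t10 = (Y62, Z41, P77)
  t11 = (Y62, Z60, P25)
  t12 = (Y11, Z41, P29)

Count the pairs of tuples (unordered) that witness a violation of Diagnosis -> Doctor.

6

Diagnosis=Z41: violating pairs (1,10), (10,12) — 2 pairs.
Diagnosis=Z47: violating pairs (2,4), (2,6), (2,8) — 3 pairs.
Diagnosis=Z28: all 3 rows agree on Doctor — 0 pairs.
Diagnosis=Z60: violating pairs (7,11) — 1 pair.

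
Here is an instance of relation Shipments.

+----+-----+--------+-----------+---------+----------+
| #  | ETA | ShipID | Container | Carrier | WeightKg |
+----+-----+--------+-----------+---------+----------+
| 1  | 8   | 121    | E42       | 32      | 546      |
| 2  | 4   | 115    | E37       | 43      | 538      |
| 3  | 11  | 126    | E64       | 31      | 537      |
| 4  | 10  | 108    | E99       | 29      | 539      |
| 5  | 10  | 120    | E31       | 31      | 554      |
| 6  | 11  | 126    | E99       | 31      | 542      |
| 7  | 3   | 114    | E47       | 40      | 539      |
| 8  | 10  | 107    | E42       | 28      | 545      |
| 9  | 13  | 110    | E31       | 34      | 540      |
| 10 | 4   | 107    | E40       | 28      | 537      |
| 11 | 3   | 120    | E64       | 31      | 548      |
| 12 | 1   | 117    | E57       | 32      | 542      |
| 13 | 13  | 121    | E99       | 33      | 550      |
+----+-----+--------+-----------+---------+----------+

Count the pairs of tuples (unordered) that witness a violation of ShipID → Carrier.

ShipID=121: violating pairs (1,13) — 1 pair.
ShipID=126: all 2 rows agree on Carrier — 0 pairs.
ShipID=120: all 2 rows agree on Carrier — 0 pairs.
ShipID=107: all 2 rows agree on Carrier — 0 pairs.

1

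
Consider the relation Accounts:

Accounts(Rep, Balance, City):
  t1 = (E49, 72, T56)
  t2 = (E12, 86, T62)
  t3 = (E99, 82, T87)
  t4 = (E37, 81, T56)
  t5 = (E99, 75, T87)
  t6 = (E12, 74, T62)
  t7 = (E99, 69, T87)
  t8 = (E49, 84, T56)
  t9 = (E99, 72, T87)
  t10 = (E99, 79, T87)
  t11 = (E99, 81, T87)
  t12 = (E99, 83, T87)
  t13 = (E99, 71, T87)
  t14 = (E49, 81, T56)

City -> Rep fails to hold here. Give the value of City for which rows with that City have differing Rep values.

City=T56: rows 1, 4, 8, 14 → Rep takes values {E49, E37} — violation
City=T62: rows 2, 6 → Rep = E12, E12 ✓
City=T87: rows 3, 5, 7, 9, 10, 11, 12, 13 → Rep = E99, E99, E99, E99, E99, E99, E99, E99 ✓
The only City value with inconsistent Rep is City=T56.

T56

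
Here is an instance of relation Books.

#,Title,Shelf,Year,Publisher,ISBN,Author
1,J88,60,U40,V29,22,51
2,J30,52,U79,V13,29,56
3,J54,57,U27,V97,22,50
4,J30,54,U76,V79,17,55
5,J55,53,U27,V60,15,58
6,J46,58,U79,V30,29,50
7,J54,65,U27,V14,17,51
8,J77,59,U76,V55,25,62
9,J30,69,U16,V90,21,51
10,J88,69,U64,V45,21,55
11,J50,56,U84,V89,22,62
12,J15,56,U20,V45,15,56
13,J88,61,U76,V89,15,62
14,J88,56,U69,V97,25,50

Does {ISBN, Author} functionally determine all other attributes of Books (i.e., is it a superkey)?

All 14 rows have distinct {ISBN, Author} values, so {ISBN, Author} → (all attributes) holds and {ISBN, Author} is a superkey.

Yes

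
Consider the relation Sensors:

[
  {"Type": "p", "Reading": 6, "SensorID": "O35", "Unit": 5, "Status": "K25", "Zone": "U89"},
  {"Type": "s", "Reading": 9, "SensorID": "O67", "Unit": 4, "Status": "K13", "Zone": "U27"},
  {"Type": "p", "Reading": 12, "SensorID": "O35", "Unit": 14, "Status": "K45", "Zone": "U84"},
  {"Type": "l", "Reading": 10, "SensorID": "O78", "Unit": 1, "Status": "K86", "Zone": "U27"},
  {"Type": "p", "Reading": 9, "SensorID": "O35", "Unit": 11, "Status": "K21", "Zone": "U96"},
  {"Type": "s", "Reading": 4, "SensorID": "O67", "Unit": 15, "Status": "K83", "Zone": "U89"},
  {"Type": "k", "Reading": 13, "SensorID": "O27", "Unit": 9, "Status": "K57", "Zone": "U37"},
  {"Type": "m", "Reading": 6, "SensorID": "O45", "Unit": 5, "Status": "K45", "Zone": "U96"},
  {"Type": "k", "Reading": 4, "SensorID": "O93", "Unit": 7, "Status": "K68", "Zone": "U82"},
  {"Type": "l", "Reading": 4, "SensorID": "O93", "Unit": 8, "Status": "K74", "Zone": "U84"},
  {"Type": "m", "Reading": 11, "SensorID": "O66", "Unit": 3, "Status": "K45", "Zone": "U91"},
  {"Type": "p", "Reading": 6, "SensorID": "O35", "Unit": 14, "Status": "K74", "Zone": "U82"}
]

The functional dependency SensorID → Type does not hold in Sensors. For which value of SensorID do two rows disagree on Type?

O93

SensorID=O35: 4 rows → Type = p, p, p, p ✓
SensorID=O67: 2 rows → Type = s, s ✓
SensorID=O78: 1 row → Type = l ✓
SensorID=O27: 1 row → Type = k ✓
SensorID=O45: 1 row → Type = m ✓
SensorID=O93: 2 rows → Type takes values {k, l} — violation
SensorID=O66: 1 row → Type = m ✓
The only SensorID value with inconsistent Type is SensorID=O93.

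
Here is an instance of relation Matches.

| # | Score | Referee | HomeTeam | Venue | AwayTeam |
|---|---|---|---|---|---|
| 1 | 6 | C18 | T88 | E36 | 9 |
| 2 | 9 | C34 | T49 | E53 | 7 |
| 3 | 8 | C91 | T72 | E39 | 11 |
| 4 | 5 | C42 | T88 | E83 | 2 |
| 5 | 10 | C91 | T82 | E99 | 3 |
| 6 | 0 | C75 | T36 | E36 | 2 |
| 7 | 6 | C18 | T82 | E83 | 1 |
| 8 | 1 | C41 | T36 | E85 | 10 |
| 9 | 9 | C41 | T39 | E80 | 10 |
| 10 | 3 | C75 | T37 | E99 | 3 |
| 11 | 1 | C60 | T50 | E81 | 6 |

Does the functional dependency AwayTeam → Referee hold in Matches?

No

AwayTeam=9: row 1 → Referee = C18 ✓
AwayTeam=7: row 2 → Referee = C34 ✓
AwayTeam=11: row 3 → Referee = C91 ✓
AwayTeam=2: rows 4, 6 → Referee takes values {C42, C75} — violation
AwayTeam=3: rows 5, 10 → Referee takes values {C91, C75} — violation
AwayTeam=1: row 7 → Referee = C18 ✓
AwayTeam=10: rows 8, 9 → Referee = C41, C41 ✓
AwayTeam=6: row 11 → Referee = C60 ✓
Two rows agree on AwayTeam but differ on Referee, so AwayTeam → Referee does not hold.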